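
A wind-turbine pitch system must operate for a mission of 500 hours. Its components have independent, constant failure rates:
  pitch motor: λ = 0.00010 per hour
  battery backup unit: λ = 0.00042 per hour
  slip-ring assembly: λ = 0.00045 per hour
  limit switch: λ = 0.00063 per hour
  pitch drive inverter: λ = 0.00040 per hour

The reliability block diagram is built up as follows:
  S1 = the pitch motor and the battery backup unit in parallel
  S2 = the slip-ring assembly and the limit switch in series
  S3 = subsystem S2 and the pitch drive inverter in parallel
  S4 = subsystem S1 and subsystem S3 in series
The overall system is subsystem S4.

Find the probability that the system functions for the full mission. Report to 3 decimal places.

0.916

R(pitch motor) = exp(−0.00010 × 500) = 0.95123
R(battery backup unit) = exp(−0.00042 × 500) = 0.81058
R(slip-ring assembly) = exp(−0.00045 × 500) = 0.79852
R(limit switch) = exp(−0.00063 × 500) = 0.72979
R(pitch drive inverter) = exp(−0.00040 × 500) = 0.81873
Parallel (pitch motor and battery backup unit): 1 − (1 − 0.95123)(1 − 0.81058) = 0.99076
Series (slip-ring assembly and limit switch): 0.79852 × 0.72979 = 0.58275
Parallel ([0.58275] and pitch drive inverter): 1 − (1 − 0.58275)(1 − 0.81873) = 0.92437
Series ([0.99076] and [0.92437]): 0.99076 × 0.92437 = 0.916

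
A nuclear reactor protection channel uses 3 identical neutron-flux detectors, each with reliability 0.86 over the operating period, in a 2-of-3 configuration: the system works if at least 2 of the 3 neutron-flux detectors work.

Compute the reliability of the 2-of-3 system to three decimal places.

0.947

R = Σ_{i=2}^{3} C(3,i) p^i (1−p)^{3−i} with p = 0.86
C(3,2)·0.86^2·0.14^1 = 0.31063
C(3,3)·0.86^3·0.14^0 = 0.63606
Sum = 0.947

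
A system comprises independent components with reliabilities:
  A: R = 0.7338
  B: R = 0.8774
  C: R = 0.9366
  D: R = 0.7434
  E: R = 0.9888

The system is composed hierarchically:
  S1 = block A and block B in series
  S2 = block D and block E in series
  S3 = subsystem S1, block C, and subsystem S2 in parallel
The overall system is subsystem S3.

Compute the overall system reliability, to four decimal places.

Series (A and B): 0.733800 × 0.877400 = 0.643836
Series (D and E): 0.743400 × 0.988800 = 0.735074
Parallel ([0.643836], C, and [0.735074]): 1 − (1 − 0.643836)(1 − 0.936600)(1 − 0.735074) = 0.9940

0.9940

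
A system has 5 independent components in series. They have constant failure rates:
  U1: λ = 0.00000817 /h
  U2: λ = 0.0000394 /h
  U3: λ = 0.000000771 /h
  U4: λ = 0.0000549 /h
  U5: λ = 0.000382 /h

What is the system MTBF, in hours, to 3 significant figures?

2060

Series of exponential components: λ_sys = Σ λ_i
λ_sys = 0.00000817 + 0.0000394 + 0.000000771 + 0.0000549 + 0.000382 = 4.8524e-04 /h
MTBF = 1 / λ_sys = 2060 h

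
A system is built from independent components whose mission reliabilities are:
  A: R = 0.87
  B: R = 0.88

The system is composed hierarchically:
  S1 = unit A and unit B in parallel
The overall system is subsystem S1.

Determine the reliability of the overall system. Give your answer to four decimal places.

Parallel (A and B): 1 − (1 − 0.870000)(1 − 0.880000) = 0.9844

0.9844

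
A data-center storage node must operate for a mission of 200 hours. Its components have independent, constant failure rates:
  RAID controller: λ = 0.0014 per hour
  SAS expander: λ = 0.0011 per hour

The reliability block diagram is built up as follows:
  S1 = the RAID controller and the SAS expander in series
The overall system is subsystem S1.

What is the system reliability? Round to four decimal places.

0.6065

R(RAID controller) = exp(−0.0014 × 200) = 0.755784
R(SAS expander) = exp(−0.0011 × 200) = 0.802519
Series (RAID controller and SAS expander): 0.755784 × 0.802519 = 0.6065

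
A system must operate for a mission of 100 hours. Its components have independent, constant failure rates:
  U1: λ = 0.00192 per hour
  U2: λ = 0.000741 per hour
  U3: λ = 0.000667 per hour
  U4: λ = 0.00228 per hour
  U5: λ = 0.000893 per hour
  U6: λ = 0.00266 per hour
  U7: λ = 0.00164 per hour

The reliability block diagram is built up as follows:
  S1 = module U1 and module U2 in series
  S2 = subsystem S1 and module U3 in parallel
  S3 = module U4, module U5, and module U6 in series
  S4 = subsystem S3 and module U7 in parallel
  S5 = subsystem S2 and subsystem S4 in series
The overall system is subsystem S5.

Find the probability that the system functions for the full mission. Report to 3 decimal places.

0.919

R(U1) = exp(−0.00192 × 100) = 0.82531
R(U2) = exp(−0.000741 × 100) = 0.92858
R(U3) = exp(−0.000667 × 100) = 0.93548
R(U4) = exp(−0.00228 × 100) = 0.79612
R(U5) = exp(−0.000893 × 100) = 0.91457
R(U6) = exp(−0.00266 × 100) = 0.76644
R(U7) = exp(−0.00164 × 100) = 0.84874
Series (U1 and U2): 0.82531 × 0.92858 = 0.76637
Parallel ([0.76637] and U3): 1 − (1 − 0.76637)(1 − 0.93548) = 0.98493
Series (U4, U5, and U6): 0.79612 × 0.91457 × 0.76644 = 0.55805
Parallel ([0.55805] and U7): 1 − (1 − 0.55805)(1 − 0.84874) = 0.93315
Series ([0.98493] and [0.93315]): 0.98493 × 0.93315 = 0.919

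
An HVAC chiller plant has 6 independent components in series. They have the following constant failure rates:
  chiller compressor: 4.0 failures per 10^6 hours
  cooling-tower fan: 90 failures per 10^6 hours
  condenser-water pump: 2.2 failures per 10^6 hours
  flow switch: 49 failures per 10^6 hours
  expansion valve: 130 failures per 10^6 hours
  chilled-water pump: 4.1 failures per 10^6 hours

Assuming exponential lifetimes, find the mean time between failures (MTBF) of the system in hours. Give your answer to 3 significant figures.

3580

Series of exponential components: λ_sys = Σ λ_i
λ_sys = 0.0000040 + 0.000090 + 0.0000022 + 0.000049 + 0.00013 + 0.0000041 = 2.7930e-04 /h
MTBF = 1 / λ_sys = 3580 h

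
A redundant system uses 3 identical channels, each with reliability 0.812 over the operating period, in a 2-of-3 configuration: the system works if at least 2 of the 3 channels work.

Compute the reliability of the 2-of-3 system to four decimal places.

R = Σ_{i=2}^{3} C(3,i) p^i (1−p)^{3−i} with p = 0.812
C(3,2)·0.812^2·0.188^1 = 0.371870
C(3,3)·0.812^3·0.188^0 = 0.535387
Sum = 0.9073

0.9073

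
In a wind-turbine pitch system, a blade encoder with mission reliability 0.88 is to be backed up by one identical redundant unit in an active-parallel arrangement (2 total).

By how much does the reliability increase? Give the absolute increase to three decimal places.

R_before = 0.88
R_after = 1 − (1 − 0.88)^2 = 0.986
ΔR = 0.986 − 0.88 = 0.106

0.106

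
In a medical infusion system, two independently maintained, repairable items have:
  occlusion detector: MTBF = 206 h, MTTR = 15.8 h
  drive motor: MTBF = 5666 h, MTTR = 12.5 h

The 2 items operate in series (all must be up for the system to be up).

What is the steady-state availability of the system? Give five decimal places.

0.92672

A(occlusion detector) = MTBF/(MTBF+MTTR) = 206/(206+15.8) = 0.928765
A(drive motor) = MTBF/(MTBF+MTTR) = 5666/(5666+12.5) = 0.997799
Series availability: 0.928765 × 0.997799 = 0.92672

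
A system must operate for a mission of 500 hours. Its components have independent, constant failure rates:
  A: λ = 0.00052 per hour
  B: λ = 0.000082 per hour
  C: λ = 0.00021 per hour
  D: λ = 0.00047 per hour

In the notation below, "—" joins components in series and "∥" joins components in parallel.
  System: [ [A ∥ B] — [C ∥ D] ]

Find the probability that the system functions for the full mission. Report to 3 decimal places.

R(A) = exp(−0.00052 × 500) = 0.77105
R(B) = exp(−0.000082 × 500) = 0.95983
R(C) = exp(−0.00021 × 500) = 0.90032
R(D) = exp(−0.00047 × 500) = 0.79057
Parallel (A and B): 1 − (1 − 0.77105)(1 − 0.95983) = 0.99080
Parallel (C and D): 1 − (1 − 0.90032)(1 − 0.79057) = 0.97912
Series ([0.99080] and [0.97912]): 0.99080 × 0.97912 = 0.970

0.970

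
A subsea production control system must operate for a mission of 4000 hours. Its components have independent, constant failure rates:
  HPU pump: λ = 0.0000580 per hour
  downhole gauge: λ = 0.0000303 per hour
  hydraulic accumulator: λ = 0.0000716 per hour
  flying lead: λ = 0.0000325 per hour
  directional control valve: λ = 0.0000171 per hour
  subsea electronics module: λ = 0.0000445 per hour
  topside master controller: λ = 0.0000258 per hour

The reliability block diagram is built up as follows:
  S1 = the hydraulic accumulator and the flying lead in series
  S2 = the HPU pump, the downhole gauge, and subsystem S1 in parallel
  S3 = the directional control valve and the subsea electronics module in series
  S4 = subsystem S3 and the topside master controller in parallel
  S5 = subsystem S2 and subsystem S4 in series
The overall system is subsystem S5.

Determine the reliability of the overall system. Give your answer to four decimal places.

0.9707

R(HPU pump) = exp(−0.0000580 × 4000) = 0.792946
R(downhole gauge) = exp(−0.0000303 × 4000) = 0.885857
R(hydraulic accumulator) = exp(−0.0000716 × 4000) = 0.750962
R(flying lead) = exp(−0.0000325 × 4000) = 0.878095
R(directional control valve) = exp(−0.0000171 × 4000) = 0.933887
R(subsea electronics module) = exp(−0.0000445 × 4000) = 0.836942
R(topside master controller) = exp(−0.0000258 × 4000) = 0.901947
Series (hydraulic accumulator and flying lead): 0.750962 × 0.878095 = 0.659416
Parallel (HPU pump, downhole gauge, and [0.659416]): 1 − (1 − 0.792946)(1 − 0.885857)(1 − 0.659416) = 0.991951
Series (directional control valve and subsea electronics module): 0.933887 × 0.836942 = 0.781609
Parallel ([0.781609] and topside master controller): 1 − (1 − 0.781609)(1 − 0.901947) = 0.978586
Series ([0.991951] and [0.978586]): 0.991951 × 0.978586 = 0.9707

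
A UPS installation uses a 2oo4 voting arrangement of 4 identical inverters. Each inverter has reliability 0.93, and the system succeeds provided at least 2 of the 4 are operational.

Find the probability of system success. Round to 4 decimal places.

0.9987

R = Σ_{i=2}^{4} C(4,i) p^i (1−p)^{4−i} with p = 0.93
C(4,2)·0.93^2·0.07^2 = 0.025428
C(4,3)·0.93^3·0.07^1 = 0.225220
C(4,4)·0.93^4·0.07^0 = 0.748052
Sum = 0.9987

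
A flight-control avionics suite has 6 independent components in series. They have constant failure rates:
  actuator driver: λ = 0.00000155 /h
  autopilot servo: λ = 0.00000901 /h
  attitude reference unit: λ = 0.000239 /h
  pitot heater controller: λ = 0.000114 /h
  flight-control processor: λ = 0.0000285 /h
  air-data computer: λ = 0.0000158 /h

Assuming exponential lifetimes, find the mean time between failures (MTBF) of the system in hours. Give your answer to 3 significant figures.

Series of exponential components: λ_sys = Σ λ_i
λ_sys = 0.00000155 + 0.00000901 + 0.000239 + 0.000114 + 0.0000285 + 0.0000158 = 4.0786e-04 /h
MTBF = 1 / λ_sys = 2450 h

2450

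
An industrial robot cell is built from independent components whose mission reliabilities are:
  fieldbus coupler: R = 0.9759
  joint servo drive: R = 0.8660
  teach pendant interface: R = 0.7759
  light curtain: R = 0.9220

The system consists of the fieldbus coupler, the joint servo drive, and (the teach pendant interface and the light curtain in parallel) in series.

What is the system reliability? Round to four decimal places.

0.8304

Parallel (teach pendant interface and light curtain): 1 − (1 − 0.775900)(1 − 0.922000) = 0.982520
Series (fieldbus coupler, joint servo drive, and [0.982520]): 0.975900 × 0.866000 × 0.982520 = 0.8304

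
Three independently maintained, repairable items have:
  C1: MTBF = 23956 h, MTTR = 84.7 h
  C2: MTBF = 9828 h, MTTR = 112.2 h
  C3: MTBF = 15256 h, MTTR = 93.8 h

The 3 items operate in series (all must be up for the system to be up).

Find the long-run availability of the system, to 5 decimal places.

A(C1) = MTBF/(MTBF+MTTR) = 23956/(23956+84.7) = 0.996477
A(C2) = MTBF/(MTBF+MTTR) = 9828/(9828+112.2) = 0.988713
A(C3) = MTBF/(MTBF+MTTR) = 15256/(15256+93.8) = 0.993889
Series availability: 0.996477 × 0.988713 × 0.993889 = 0.97921

0.97921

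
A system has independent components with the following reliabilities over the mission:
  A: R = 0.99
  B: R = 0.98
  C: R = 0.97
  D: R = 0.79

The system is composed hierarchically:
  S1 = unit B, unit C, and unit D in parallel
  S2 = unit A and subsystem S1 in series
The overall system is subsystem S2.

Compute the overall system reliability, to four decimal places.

Parallel (B, C, and D): 1 − (1 − 0.980000)(1 − 0.970000)(1 − 0.790000) = 0.999874
Series (A and [0.999874]): 0.990000 × 0.999874 = 0.9899

0.9899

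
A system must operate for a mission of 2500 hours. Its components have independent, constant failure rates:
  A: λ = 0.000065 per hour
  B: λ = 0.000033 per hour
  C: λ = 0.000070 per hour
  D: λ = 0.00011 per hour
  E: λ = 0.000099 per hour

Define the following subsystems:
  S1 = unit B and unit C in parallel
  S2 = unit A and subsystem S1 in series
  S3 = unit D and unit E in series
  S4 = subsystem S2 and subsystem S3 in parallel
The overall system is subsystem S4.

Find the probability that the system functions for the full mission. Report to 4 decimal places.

0.9346

R(A) = exp(−0.000065 × 2500) = 0.850016
R(B) = exp(−0.000033 × 2500) = 0.920811
R(C) = exp(−0.000070 × 2500) = 0.839457
R(D) = exp(−0.00011 × 2500) = 0.759572
R(E) = exp(−0.000099 × 2500) = 0.780750
Parallel (B and C): 1 − (1 − 0.920811)(1 − 0.839457) = 0.987287
Series (A and [0.987287]): 0.850016 × 0.987287 = 0.839210
Series (D and E): 0.759572 × 0.780750 = 0.593036
Parallel ([0.839210] and [0.593036]): 1 − (1 − 0.839210)(1 − 0.593036) = 0.9346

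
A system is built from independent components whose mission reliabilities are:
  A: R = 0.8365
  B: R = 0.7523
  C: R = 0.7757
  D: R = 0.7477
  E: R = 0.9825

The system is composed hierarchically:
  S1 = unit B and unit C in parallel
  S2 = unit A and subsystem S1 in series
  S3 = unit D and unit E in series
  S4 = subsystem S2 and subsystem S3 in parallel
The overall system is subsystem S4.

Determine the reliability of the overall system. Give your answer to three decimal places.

0.944

Parallel (B and C): 1 − (1 − 0.75230)(1 − 0.77570) = 0.94444
Series (A and [0.94444]): 0.83650 × 0.94444 = 0.79002
Series (D and E): 0.74770 × 0.98250 = 0.73462
Parallel ([0.79002] and [0.73462]): 1 − (1 − 0.79002)(1 − 0.73462) = 0.944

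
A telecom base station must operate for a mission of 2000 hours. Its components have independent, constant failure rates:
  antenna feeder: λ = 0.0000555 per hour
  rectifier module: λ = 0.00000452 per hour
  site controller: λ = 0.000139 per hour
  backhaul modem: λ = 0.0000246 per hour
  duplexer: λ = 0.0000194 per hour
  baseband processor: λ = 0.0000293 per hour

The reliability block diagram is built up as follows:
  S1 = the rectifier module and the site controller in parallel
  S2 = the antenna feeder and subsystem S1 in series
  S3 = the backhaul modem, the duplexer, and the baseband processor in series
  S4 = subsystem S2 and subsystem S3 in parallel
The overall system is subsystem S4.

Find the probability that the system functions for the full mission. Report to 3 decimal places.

R(antenna feeder) = exp(−0.0000555 × 2000) = 0.89494
R(rectifier module) = exp(−0.00000452 × 2000) = 0.99100
R(site controller) = exp(−0.000139 × 2000) = 0.75730
R(backhaul modem) = exp(−0.0000246 × 2000) = 0.95199
R(duplexer) = exp(−0.0000194 × 2000) = 0.96194
R(baseband processor) = exp(−0.0000293 × 2000) = 0.94308
Parallel (rectifier module and site controller): 1 − (1 − 0.99100)(1 − 0.75730) = 0.99782
Series (antenna feeder and [0.99782]): 0.89494 × 0.99782 = 0.89299
Series (backhaul modem, duplexer, and baseband processor): 0.95199 × 0.96194 × 0.94308 = 0.86363
Parallel ([0.89299] and [0.86363]): 1 − (1 − 0.89299)(1 − 0.86363) = 0.985

0.985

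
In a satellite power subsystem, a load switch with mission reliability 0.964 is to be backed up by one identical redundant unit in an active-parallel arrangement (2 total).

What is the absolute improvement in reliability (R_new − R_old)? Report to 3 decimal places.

0.035

R_before = 0.964
R_after = 1 − (1 − 0.964)^2 = 0.999
ΔR = 0.999 − 0.964 = 0.035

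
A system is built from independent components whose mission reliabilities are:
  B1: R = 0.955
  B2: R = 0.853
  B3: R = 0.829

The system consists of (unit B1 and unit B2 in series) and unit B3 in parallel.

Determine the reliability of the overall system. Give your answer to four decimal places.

Series (B1 and B2): 0.955000 × 0.853000 = 0.814615
Parallel ([0.814615] and B3): 1 − (1 − 0.814615)(1 − 0.829000) = 0.9683

0.9683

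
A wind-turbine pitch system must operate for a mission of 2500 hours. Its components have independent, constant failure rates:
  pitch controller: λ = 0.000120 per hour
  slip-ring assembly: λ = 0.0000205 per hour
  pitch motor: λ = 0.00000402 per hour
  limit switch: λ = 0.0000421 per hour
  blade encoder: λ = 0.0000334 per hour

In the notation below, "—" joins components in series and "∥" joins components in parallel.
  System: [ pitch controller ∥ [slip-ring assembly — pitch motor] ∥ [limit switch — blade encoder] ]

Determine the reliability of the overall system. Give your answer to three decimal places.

0.997

R(pitch controller) = exp(−0.000120 × 2500) = 0.74082
R(slip-ring assembly) = exp(−0.0000205 × 2500) = 0.95004
R(pitch motor) = exp(−0.00000402 × 2500) = 0.99000
R(limit switch) = exp(−0.0000421 × 2500) = 0.90010
R(blade encoder) = exp(−0.0000334 × 2500) = 0.91989
Series (slip-ring assembly and pitch motor): 0.95004 × 0.99000 = 0.94054
Series (limit switch and blade encoder): 0.90010 × 0.91989 = 0.82799
Parallel (pitch controller, [0.94054], and [0.82799]): 1 − (1 − 0.74082)(1 − 0.94054)(1 − 0.82799) = 0.997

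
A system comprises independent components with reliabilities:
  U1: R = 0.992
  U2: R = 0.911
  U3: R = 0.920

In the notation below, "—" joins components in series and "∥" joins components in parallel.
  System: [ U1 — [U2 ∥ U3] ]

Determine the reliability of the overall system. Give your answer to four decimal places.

0.9849

Parallel (U2 and U3): 1 − (1 − 0.911000)(1 − 0.920000) = 0.992880
Series (U1 and [0.992880]): 0.992000 × 0.992880 = 0.9849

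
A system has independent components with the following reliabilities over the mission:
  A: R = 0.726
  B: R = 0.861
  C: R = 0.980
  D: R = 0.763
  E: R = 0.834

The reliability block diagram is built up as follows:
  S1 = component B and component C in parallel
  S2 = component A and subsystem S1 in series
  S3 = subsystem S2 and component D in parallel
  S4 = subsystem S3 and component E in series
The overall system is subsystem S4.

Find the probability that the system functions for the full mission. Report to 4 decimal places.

0.7794

Parallel (B and C): 1 − (1 − 0.861000)(1 − 0.980000) = 0.997220
Series (A and [0.997220]): 0.726000 × 0.997220 = 0.723982
Parallel ([0.723982] and D): 1 − (1 − 0.723982)(1 − 0.763000) = 0.934584
Series ([0.934584] and E): 0.934584 × 0.834000 = 0.7794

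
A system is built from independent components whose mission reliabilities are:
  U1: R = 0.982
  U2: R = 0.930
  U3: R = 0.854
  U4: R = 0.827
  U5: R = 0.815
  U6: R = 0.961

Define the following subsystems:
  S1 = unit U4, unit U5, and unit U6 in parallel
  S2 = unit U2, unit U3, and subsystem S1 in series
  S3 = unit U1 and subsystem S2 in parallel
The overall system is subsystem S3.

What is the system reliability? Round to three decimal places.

0.996

Parallel (U4, U5, and U6): 1 − (1 − 0.82700)(1 − 0.81500)(1 − 0.96100) = 0.99875
Series (U2, U3, and [0.99875]): 0.93000 × 0.85400 × 0.99875 = 0.79323
Parallel (U1 and [0.79323]): 1 − (1 − 0.98200)(1 − 0.79323) = 0.996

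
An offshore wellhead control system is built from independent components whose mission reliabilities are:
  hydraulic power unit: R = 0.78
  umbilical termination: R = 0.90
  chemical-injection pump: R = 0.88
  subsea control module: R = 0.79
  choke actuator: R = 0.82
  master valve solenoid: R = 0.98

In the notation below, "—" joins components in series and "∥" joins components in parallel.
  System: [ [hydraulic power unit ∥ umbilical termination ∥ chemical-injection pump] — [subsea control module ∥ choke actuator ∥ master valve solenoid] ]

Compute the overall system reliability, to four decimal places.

0.9966

Parallel (hydraulic power unit, umbilical termination, and chemical-injection pump): 1 − (1 − 0.780000)(1 − 0.900000)(1 − 0.880000) = 0.997360
Parallel (subsea control module, choke actuator, and master valve solenoid): 1 − (1 − 0.790000)(1 − 0.820000)(1 − 0.980000) = 0.999244
Series ([0.997360] and [0.999244]): 0.997360 × 0.999244 = 0.9966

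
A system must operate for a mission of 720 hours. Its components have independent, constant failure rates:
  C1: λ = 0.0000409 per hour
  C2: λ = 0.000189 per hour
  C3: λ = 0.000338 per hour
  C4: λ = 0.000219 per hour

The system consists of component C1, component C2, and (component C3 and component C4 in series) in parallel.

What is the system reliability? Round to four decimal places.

R(C1) = exp(−0.0000409 × 720) = 0.970981
R(C2) = exp(−0.000189 × 720) = 0.872773
R(C3) = exp(−0.000338 × 720) = 0.783989
R(C4) = exp(−0.000219 × 720) = 0.854123
Series (C3 and C4): 0.783989 × 0.854123 = 0.669623
Parallel (C1, C2, and [0.669623]): 1 − (1 − 0.970981)(1 − 0.872773)(1 − 0.669623) = 0.9988

0.9988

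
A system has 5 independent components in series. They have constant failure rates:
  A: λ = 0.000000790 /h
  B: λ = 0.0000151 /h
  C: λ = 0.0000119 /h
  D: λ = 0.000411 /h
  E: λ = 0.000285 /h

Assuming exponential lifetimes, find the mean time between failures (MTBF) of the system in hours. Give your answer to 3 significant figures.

Series of exponential components: λ_sys = Σ λ_i
λ_sys = 0.000000790 + 0.0000151 + 0.0000119 + 0.000411 + 0.000285 = 7.2379e-04 /h
MTBF = 1 / λ_sys = 1380 h

1380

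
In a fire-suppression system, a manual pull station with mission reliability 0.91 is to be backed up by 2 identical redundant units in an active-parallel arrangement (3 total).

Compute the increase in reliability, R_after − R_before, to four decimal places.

0.0893

R_before = 0.91
R_after = 1 − (1 − 0.91)^3 = 0.9993
ΔR = 0.9993 − 0.91 = 0.0893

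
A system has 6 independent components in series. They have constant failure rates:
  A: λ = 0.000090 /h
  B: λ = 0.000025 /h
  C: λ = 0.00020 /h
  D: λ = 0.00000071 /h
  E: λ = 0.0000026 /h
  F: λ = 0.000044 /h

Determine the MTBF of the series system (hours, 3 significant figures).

Series of exponential components: λ_sys = Σ λ_i
λ_sys = 0.000090 + 0.000025 + 0.00020 + 0.00000071 + 0.0000026 + 0.000044 = 3.6231e-04 /h
MTBF = 1 / λ_sys = 2760 h

2760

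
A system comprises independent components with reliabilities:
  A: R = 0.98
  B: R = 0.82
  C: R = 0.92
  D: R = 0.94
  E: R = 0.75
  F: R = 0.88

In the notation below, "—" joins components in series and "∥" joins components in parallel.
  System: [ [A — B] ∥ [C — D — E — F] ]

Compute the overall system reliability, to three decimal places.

0.916

Series (A and B): 0.98000 × 0.82000 = 0.80360
Series (C, D, E, and F): 0.92000 × 0.94000 × 0.75000 × 0.88000 = 0.57077
Parallel ([0.80360] and [0.57077]): 1 − (1 − 0.80360)(1 − 0.57077) = 0.916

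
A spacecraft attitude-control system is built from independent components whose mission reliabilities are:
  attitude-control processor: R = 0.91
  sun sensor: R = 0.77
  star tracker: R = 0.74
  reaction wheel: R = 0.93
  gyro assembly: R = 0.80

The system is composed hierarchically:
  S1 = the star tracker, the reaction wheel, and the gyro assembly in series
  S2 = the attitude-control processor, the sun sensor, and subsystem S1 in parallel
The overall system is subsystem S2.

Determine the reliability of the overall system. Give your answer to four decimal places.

0.9907

Series (star tracker, reaction wheel, and gyro assembly): 0.740000 × 0.930000 × 0.800000 = 0.550560
Parallel (attitude-control processor, sun sensor, and [0.550560]): 1 − (1 − 0.910000)(1 − 0.770000)(1 − 0.550560) = 0.9907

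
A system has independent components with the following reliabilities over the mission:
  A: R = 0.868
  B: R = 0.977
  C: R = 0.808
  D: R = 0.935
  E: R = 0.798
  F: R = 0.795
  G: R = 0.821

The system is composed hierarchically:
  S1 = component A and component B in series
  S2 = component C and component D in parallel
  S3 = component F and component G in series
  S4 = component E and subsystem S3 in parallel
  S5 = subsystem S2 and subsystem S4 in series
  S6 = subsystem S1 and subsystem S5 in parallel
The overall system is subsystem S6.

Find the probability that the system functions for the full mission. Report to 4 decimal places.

Series (A and B): 0.868000 × 0.977000 = 0.848036
Parallel (C and D): 1 − (1 − 0.808000)(1 − 0.935000) = 0.987520
Series (F and G): 0.795000 × 0.821000 = 0.652695
Parallel (E and [0.652695]): 1 − (1 − 0.798000)(1 − 0.652695) = 0.929844
Series ([0.987520] and [0.929844]): 0.987520 × 0.929844 = 0.918240
Parallel ([0.848036] and [0.918240]): 1 − (1 − 0.848036)(1 − 0.918240) = 0.9876

0.9876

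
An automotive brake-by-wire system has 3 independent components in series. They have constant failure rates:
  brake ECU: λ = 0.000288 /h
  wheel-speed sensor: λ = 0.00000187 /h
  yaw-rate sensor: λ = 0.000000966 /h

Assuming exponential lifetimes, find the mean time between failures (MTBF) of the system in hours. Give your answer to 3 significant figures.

Series of exponential components: λ_sys = Σ λ_i
λ_sys = 0.000288 + 0.00000187 + 0.000000966 = 2.9084e-04 /h
MTBF = 1 / λ_sys = 3440 h

3440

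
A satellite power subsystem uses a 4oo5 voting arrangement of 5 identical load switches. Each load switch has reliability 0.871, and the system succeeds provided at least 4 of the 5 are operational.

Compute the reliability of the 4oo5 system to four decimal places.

R = Σ_{i=4}^{5} C(5,i) p^i (1−p)^{5−i} with p = 0.871
C(5,4)·0.871^4·0.129^1 = 0.371221
C(5,5)·0.871^5·0.129^0 = 0.501292
Sum = 0.8725

0.8725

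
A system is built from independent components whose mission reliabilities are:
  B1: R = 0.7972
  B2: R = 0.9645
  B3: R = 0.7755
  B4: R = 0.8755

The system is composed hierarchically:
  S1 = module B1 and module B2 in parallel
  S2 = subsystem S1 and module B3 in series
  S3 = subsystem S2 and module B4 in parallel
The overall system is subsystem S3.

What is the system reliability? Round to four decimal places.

0.9714

Parallel (B1 and B2): 1 − (1 − 0.797200)(1 − 0.964500) = 0.992801
Series ([0.992801] and B3): 0.992801 × 0.775500 = 0.769917
Parallel ([0.769917] and B4): 1 − (1 − 0.769917)(1 − 0.875500) = 0.9714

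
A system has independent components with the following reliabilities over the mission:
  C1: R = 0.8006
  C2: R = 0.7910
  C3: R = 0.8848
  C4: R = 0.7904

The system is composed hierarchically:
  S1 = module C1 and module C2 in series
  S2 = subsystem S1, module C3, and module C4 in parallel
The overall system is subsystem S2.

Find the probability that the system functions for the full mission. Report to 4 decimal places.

0.9911

Series (C1 and C2): 0.800600 × 0.791000 = 0.633275
Parallel ([0.633275], C3, and C4): 1 − (1 − 0.633275)(1 − 0.884800)(1 − 0.790400) = 0.9911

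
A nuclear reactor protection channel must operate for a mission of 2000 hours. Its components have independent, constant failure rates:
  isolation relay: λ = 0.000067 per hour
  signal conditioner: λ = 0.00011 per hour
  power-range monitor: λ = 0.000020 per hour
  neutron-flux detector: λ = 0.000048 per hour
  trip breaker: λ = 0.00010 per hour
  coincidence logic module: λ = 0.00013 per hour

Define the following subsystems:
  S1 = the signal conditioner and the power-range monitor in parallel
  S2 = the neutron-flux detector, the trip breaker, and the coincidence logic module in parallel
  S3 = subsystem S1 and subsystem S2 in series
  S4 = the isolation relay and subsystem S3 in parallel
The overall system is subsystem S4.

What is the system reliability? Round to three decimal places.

R(isolation relay) = exp(−0.000067 × 2000) = 0.87459
R(signal conditioner) = exp(−0.00011 × 2000) = 0.80252
R(power-range monitor) = exp(−0.000020 × 2000) = 0.96079
R(neutron-flux detector) = exp(−0.000048 × 2000) = 0.90846
R(trip breaker) = exp(−0.00010 × 2000) = 0.81873
R(coincidence logic module) = exp(−0.00013 × 2000) = 0.77105
Parallel (signal conditioner and power-range monitor): 1 − (1 − 0.80252)(1 − 0.96079) = 0.99226
Parallel (neutron-flux detector, trip breaker, and coincidence logic module): 1 − (1 − 0.90846)(1 − 0.81873)(1 − 0.77105) = 0.99620
Series ([0.99226] and [0.99620]): 0.99226 × 0.99620 = 0.98849
Parallel (isolation relay and [0.98849]): 1 − (1 − 0.87459)(1 − 0.98849) = 0.999

0.999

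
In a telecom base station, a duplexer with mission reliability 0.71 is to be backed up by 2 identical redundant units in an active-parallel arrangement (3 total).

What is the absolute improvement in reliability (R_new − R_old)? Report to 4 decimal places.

0.2656

R_before = 0.71
R_after = 1 − (1 − 0.71)^3 = 0.9756
ΔR = 0.9756 − 0.71 = 0.2656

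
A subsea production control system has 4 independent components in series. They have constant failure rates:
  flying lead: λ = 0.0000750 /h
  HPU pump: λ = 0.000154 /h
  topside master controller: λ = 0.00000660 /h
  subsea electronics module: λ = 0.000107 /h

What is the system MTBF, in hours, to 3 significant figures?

2920

Series of exponential components: λ_sys = Σ λ_i
λ_sys = 0.0000750 + 0.000154 + 0.00000660 + 0.000107 = 3.4260e-04 /h
MTBF = 1 / λ_sys = 2920 h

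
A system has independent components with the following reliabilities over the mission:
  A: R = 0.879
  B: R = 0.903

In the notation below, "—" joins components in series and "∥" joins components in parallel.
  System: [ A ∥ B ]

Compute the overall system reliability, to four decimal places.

Parallel (A and B): 1 − (1 − 0.879000)(1 − 0.903000) = 0.9883

0.9883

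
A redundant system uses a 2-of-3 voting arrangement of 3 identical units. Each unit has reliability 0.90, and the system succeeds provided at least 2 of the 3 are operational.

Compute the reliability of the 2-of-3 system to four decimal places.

R = Σ_{i=2}^{3} C(3,i) p^i (1−p)^{3−i} with p = 0.90
C(3,2)·0.90^2·0.10^1 = 0.243000
C(3,3)·0.90^3·0.10^0 = 0.729000
Sum = 0.9720

0.9720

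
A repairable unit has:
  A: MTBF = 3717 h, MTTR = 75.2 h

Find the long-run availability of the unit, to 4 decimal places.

0.9802

A(A) = MTBF/(MTBF+MTTR) = 3717/(3717+75.2) = 0.9802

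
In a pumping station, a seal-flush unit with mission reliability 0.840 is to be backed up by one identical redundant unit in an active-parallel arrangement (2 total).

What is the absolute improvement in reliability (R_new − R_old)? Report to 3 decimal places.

R_before = 0.840
R_after = 1 − (1 − 0.840)^2 = 0.974
ΔR = 0.974 − 0.840 = 0.134

0.134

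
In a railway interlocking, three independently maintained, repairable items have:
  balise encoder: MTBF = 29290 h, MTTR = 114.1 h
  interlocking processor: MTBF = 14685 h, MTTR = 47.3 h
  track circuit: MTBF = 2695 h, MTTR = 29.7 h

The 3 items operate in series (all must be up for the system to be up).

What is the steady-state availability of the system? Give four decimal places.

A(balise encoder) = MTBF/(MTBF+MTTR) = 29290/(29290+114.1) = 0.996120
A(interlocking processor) = MTBF/(MTBF+MTTR) = 14685/(14685+47.3) = 0.996789
A(track circuit) = MTBF/(MTBF+MTTR) = 2695/(2695+29.7) = 0.989100
Series availability: 0.996120 × 0.996789 × 0.989100 = 0.9821

0.9821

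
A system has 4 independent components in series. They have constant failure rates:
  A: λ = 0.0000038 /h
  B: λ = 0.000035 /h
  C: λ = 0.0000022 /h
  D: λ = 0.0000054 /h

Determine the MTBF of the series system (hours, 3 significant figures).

21600

Series of exponential components: λ_sys = Σ λ_i
λ_sys = 0.0000038 + 0.000035 + 0.0000022 + 0.0000054 = 4.6400e-05 /h
MTBF = 1 / λ_sys = 21600 h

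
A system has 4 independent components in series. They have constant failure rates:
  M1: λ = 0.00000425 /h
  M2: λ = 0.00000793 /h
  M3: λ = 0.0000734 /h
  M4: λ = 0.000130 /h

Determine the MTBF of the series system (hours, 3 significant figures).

4640

Series of exponential components: λ_sys = Σ λ_i
λ_sys = 0.00000425 + 0.00000793 + 0.0000734 + 0.000130 = 2.1558e-04 /h
MTBF = 1 / λ_sys = 4640 h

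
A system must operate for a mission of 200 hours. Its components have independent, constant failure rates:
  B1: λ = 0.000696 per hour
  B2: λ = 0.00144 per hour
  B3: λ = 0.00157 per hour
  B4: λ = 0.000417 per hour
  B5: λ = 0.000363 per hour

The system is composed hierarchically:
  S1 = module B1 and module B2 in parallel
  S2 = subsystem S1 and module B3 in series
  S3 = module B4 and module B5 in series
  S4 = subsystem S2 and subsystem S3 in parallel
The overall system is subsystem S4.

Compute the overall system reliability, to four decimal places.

0.9576

R(B1) = exp(−0.000696 × 200) = 0.870054
R(B2) = exp(−0.00144 × 200) = 0.749762
R(B3) = exp(−0.00157 × 200) = 0.730519
R(B4) = exp(−0.000417 × 200) = 0.919983
R(B5) = exp(−0.000363 × 200) = 0.929973
Parallel (B1 and B2): 1 − (1 − 0.870054)(1 − 0.749762) = 0.967483
Series ([0.967483] and B3): 0.967483 × 0.730519 = 0.706765
Series (B4 and B5): 0.919983 × 0.929973 = 0.855559
Parallel ([0.706765] and [0.855559]): 1 − (1 − 0.706765)(1 − 0.855559) = 0.9576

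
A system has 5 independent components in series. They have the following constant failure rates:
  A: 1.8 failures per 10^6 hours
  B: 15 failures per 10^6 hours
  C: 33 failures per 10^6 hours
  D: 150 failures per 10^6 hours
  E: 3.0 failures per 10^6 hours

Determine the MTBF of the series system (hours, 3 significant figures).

4930

Series of exponential components: λ_sys = Σ λ_i
λ_sys = 0.0000018 + 0.000015 + 0.000033 + 0.00015 + 0.0000030 = 2.0280e-04 /h
MTBF = 1 / λ_sys = 4930 h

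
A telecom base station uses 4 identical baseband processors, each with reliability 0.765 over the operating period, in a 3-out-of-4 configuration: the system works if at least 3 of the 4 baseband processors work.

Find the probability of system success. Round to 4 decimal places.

R = Σ_{i=3}^{4} C(4,i) p^i (1−p)^{4−i} with p = 0.765
C(4,3)·0.765^3·0.235^1 = 0.420835
C(4,4)·0.765^4·0.235^0 = 0.342488
Sum = 0.7633

0.7633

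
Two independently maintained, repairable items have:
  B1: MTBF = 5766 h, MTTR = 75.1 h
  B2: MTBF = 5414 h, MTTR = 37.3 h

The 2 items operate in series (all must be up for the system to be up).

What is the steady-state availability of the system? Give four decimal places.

A(B1) = MTBF/(MTBF+MTTR) = 5766/(5766+75.1) = 0.987143
A(B2) = MTBF/(MTBF+MTTR) = 5414/(5414+37.3) = 0.993158
Series availability: 0.987143 × 0.993158 = 0.9804

0.9804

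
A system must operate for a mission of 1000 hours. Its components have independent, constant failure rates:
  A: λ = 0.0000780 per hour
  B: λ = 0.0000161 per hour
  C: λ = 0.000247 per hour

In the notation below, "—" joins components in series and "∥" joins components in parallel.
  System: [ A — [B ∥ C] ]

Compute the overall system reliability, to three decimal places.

R(A) = exp(−0.0000780 × 1000) = 0.92496
R(B) = exp(−0.0000161 × 1000) = 0.98403
R(C) = exp(−0.000247 × 1000) = 0.78114
Parallel (B and C): 1 − (1 − 0.98403)(1 − 0.78114) = 0.99650
Series (A and [0.99650]): 0.92496 × 0.99650 = 0.922

0.922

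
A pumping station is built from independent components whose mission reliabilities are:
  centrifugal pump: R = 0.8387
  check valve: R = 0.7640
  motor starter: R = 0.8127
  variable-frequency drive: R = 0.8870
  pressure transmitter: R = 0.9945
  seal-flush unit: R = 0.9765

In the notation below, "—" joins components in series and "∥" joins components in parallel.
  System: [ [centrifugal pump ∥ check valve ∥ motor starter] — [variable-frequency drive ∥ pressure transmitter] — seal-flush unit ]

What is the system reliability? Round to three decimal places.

Parallel (centrifugal pump, check valve, and motor starter): 1 − (1 − 0.83870)(1 − 0.76400)(1 − 0.81270) = 0.99287
Parallel (variable-frequency drive and pressure transmitter): 1 − (1 − 0.88700)(1 − 0.99450) = 0.99938
Series ([0.99287], [0.99938], and seal-flush unit): 0.99287 × 0.99938 × 0.97650 = 0.969

0.969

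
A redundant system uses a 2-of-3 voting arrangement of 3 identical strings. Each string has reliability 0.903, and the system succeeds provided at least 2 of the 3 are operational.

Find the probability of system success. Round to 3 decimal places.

R = Σ_{i=2}^{3} C(3,i) p^i (1−p)^{3−i} with p = 0.903
C(3,2)·0.903^2·0.097^1 = 0.23728
C(3,3)·0.903^3·0.097^0 = 0.73631
Sum = 0.974

0.974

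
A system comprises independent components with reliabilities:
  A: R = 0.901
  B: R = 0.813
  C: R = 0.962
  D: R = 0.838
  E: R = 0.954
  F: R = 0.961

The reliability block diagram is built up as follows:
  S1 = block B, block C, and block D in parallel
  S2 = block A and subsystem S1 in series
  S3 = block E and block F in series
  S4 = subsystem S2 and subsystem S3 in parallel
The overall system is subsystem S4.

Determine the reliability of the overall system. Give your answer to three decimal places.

Parallel (B, C, and D): 1 − (1 − 0.81300)(1 − 0.96200)(1 − 0.83800) = 0.99885
Series (A and [0.99885]): 0.90100 × 0.99885 = 0.89996
Series (E and F): 0.95400 × 0.96100 = 0.91679
Parallel ([0.89996] and [0.91679]): 1 − (1 − 0.89996)(1 − 0.91679) = 0.992

0.992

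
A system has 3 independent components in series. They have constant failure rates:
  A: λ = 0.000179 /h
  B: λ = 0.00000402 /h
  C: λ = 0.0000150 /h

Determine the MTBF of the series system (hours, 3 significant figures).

5050

Series of exponential components: λ_sys = Σ λ_i
λ_sys = 0.000179 + 0.00000402 + 0.0000150 = 1.9802e-04 /h
MTBF = 1 / λ_sys = 5050 h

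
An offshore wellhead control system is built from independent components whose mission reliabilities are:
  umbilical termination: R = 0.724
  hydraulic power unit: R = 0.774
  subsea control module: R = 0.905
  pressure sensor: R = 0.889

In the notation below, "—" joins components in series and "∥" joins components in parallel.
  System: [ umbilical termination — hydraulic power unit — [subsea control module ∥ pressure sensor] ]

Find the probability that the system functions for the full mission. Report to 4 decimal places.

Parallel (subsea control module and pressure sensor): 1 − (1 − 0.905000)(1 − 0.889000) = 0.989455
Series (umbilical termination, hydraulic power unit, and [0.989455]): 0.724000 × 0.774000 × 0.989455 = 0.5545

0.5545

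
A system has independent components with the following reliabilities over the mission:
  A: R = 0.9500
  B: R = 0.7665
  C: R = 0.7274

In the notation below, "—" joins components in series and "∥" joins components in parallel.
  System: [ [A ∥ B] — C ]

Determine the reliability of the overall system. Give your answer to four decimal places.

0.7189

Parallel (A and B): 1 − (1 − 0.950000)(1 − 0.766500) = 0.988325
Series ([0.988325] and C): 0.988325 × 0.727400 = 0.7189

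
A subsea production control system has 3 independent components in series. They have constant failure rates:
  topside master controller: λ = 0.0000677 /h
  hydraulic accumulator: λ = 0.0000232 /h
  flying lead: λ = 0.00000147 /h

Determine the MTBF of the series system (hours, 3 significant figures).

Series of exponential components: λ_sys = Σ λ_i
λ_sys = 0.0000677 + 0.0000232 + 0.00000147 = 9.2370e-05 /h
MTBF = 1 / λ_sys = 10800 h

10800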